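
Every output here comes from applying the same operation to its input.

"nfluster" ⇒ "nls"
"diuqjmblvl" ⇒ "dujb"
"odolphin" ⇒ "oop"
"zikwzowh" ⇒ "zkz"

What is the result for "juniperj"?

jnp

Each output is the input with this applied: delete the last 3 characters, then keep every other character starting from the first (positions 1st, 3rd, 5th, ...).
Starting from "juniperj": after the first operation, "junip"; after the second, "jnp".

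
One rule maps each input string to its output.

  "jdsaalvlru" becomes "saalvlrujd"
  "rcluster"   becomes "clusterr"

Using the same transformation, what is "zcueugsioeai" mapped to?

The pattern: move the last 3 characters to the front (rotate right by 3), then swap the front and back halves of the string.
"zcueugsioeai" → "eugsioeaizcu".

eugsioeaizcu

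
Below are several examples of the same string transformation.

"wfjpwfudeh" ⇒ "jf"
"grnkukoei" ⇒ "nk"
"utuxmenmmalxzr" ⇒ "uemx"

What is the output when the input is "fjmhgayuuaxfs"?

mau

The rule is to delete the last 2 characters, then keep one character in every 3, starting at position 3 (positions 3rd, 6th, 9th, ...).
Starting from "fjmhgayuuaxfs": after the first operation, "fjmhgayuuax"; after the second, "mau".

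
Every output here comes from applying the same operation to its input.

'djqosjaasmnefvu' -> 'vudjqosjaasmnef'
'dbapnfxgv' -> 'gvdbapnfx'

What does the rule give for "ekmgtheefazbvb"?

The transformation: move the last 2 characters to the front (rotate right by 2).
Applying that to "ekmgtheefazbvb" gives "vbekmgtheefazb".

vbekmgtheefazb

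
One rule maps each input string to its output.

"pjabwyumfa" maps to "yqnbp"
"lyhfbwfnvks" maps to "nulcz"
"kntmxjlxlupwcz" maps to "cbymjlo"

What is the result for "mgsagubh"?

Each output is the input with this applied: keep every other character starting from the second (positions 2nd, 4th, 6th, ...), then shift every letter 11 places backward in the alphabet (wrapping around).
"mgsagubh" → "gauh" → "vpjw".

vpjw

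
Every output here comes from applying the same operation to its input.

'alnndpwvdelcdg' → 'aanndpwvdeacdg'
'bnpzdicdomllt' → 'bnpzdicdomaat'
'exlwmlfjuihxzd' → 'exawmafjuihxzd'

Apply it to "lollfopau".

aoaafopau

Looking at the pairs, the operation is to replace every "l" with "a".
"lollfopau" → "aoaafopau".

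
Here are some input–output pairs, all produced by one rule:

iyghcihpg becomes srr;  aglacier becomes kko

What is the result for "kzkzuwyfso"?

ujiy

The rule is to shift every letter 10 places forward in the alphabet (wrapping around), then keep one character in every 3, starting at position 1 (positions 1st, 4th, 7th, ...).
Starting from "kzkzuwyfso": after the first operation, "ujujegipcy"; after the second, "ujiy".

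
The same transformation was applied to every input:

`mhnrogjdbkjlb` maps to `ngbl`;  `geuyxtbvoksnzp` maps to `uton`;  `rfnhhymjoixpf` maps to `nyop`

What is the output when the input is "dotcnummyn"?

Each output is the input with this applied: keep one character in every 3, starting at position 3 (positions 3rd, 6th, 9th, ...).
So "dotcnummyn" becomes "tuy".

tuy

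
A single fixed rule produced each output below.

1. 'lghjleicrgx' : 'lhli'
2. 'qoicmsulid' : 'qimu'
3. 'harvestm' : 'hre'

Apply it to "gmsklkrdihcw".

Rule — delete the last 3 characters, then keep every other character starting from the first (positions 1st, 3rd, 5th, ...).
For "gmsklkrdihcw", step one produces "gmsklkrdi"; step two turns that into "gslri".

gslri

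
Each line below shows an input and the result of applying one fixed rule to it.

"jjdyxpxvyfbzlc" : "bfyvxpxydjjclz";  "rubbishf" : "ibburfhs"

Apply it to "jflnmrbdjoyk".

The pattern: reverse the string, then move the first 3 characters to the end (rotate left by 3).
On "jflnmrbdjoyk": the first step gives "kyojdbrmnlfj", and the second then gives "jdbrmnlfjkyo".

jdbrmnlfjkyo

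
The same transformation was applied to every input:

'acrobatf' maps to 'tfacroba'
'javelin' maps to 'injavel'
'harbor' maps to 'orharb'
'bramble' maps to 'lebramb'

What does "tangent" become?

nttange

The pattern: move the last 2 characters to the front (rotate right by 2).
Applying that to "tangent" gives "nttange".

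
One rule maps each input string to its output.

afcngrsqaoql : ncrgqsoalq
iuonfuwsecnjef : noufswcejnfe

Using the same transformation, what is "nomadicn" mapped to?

In each case the input is transformed by: swap each adjacent pair of characters (1↔2, 3↔4, ...), then delete the first 2 characters.
On "nomadicn": the first step gives "onamidnc", and the second then gives "amidnc".
(Check on "iuonfuwsecnjef": → "uinoufswcejnfe" → "noufswcejnfe" ✓)

amidnc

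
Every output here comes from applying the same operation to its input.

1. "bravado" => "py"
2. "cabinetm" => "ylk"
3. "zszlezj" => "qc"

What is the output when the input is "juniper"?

sn

Rule — keep one character in every 3, starting at position 2 (positions 2nd, 5th, 8th, ...), then shift every letter 2 places backward in the alphabet (wrapping around).
"juniper" → "up" → "sn".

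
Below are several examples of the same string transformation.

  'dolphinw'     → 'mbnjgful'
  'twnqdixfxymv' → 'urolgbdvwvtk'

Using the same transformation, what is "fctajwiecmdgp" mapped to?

adyruhcgkaebn

Looking at the pairs, the operation is to shift every letter 2 places backward in the alphabet (wrapping around), then swap each adjacent pair of characters (1↔2, 3↔4, ...).
"fctajwiecmdgp" → "daryhugcakben" → "adyruhcgkaebn".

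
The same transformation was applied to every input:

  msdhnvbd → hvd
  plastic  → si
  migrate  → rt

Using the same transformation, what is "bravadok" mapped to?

vdk

The pattern: delete the first 2 characters, then keep every other character starting from the second (positions 2nd, 4th, 6th, ...).
On "bravadok": the first step gives "avadok", and the second then gives "vdk".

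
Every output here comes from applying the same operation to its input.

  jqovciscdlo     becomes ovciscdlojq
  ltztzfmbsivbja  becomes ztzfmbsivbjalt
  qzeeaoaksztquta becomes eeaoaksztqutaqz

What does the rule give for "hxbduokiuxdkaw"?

bduokiuxdkawhx

The rule is to move the first 2 characters to the end (rotate left by 2).
"hxbduokiuxdkaw" → "bduokiuxdkawhx".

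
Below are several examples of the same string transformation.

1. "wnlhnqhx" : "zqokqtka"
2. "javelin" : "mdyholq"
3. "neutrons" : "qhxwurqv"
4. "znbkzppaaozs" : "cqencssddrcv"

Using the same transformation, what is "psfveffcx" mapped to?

Looking at the pairs, the operation is to shift every letter 3 places forward in the alphabet (wrapping around).
For "psfveffcx" the result is "sviyhiifa".

sviyhiifa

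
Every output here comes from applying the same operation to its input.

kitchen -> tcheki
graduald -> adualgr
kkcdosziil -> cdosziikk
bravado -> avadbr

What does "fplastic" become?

In each case the input is transformed by: delete the last character, then move the first 2 characters to the end (rotate left by 2).
For "fplastic" the result is "lastifp".
(Check on "bravado": → "bravad" → "avadbr" ✓)

lastifp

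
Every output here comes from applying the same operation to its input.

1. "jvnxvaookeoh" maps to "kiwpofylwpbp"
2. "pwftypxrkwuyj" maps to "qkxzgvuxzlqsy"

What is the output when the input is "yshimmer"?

In each case the input is transformed by: take characters alternately from the front and the back (1st, last, 2nd, 2nd-last, ...), then shift every letter 1 place forward in the alphabet (wrapping around).
On "yshimmer" that produces "zstfinjn".

zstfinjn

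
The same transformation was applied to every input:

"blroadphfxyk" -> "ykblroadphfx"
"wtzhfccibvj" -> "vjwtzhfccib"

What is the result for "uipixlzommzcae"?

aeuipixlzommzc

The transformation: move the last 2 characters to the front (rotate right by 2).
So "uipixlzommzcae" becomes "aeuipixlzommzc".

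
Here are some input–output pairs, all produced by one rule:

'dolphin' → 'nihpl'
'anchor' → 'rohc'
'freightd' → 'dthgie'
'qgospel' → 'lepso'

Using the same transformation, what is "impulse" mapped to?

eslup

What's happening: reverse the string, then delete the last 2 characters.
"impulse" → "eslupmi" → "eslup".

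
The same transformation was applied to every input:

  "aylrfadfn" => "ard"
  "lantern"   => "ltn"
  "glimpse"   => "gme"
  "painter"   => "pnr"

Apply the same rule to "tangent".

tgt

In each case the input is transformed by: keep one character in every 3, starting at position 1 (positions 1st, 4th, 7th, ...).
Doing the same to "tangent": "tgt".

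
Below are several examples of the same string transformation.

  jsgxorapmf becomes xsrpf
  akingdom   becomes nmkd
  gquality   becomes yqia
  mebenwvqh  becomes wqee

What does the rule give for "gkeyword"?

yokd

The rule is to keep every other character starting from the second (positions 2nd, 4th, 6th, ...), then sort the characters into reverse alphabetical order.
Starting from "gkeyword": after the first operation, "kyod"; after the second, "yokd".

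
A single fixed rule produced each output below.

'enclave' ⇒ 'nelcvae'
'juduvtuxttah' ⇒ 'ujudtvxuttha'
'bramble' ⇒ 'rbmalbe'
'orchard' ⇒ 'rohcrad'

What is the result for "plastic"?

lpsaitc

The pattern: swap each adjacent pair of characters (1↔2, 3↔4, ...).
On "plastic" that produces "lpsaitc".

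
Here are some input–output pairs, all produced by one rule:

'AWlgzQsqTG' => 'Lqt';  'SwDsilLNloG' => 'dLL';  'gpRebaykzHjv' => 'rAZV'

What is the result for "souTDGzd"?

The rule is to keep one character in every 3, starting at position 3 (positions 3rd, 6th, 9th, ...), then flip the case of every letter.
Working it through for "souTDGzd": intermediate "uG", final "Ug".

Ug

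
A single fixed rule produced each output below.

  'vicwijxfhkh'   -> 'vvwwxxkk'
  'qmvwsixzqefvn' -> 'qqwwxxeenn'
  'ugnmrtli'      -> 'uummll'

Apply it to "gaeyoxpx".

ggyypp

Rule — keep one character in every 3, starting at position 1 (positions 1st, 4th, 7th, ...), then double every character.
Starting from "gaeyoxpx": after the first operation, "gyp"; after the second, "ggyypp".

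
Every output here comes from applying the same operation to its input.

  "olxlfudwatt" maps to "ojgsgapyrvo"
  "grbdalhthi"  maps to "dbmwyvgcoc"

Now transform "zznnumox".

suuiiphj

What's happening: shift every letter 5 places backward in the alphabet (wrapping around), then move the last character to the front.
Applying both steps to "zznnumox": "uuiiphjs", then "suuiiphj".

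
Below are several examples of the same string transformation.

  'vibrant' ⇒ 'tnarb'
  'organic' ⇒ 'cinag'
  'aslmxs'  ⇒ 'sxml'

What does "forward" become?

The transformation: reverse the string, then delete the last 2 characters.
"forward" → "drawrof" → "drawr".

drawr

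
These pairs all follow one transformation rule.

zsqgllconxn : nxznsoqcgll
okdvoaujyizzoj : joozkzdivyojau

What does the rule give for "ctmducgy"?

ygcctumd

The transformation: move the last character to the front, then take characters alternately from the front and the back (1st, last, 2nd, 2nd-last, ...).
For "ctmducgy", step one produces "yctmducg"; step two turns that into "ygcctumd".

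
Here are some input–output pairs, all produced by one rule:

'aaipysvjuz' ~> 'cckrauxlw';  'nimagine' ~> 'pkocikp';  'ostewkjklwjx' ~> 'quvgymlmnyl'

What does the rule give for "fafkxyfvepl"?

hchmzahxgr

Looking at the pairs, the operation is to delete the last character, then shift every letter 2 places forward in the alphabet (wrapping around).
On "fafkxyfvepl" that produces "hchmzahxgr".
(Check on "aaipysvjuz": → "aaipysvju" → "cckrauxlw" ✓)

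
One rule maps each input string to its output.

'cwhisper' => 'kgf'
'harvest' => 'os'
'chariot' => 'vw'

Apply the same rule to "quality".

iw

The rule is to shift every letter 12 places backward in the alphabet (wrapping around), then keep one character in every 3, starting at position 2 (positions 2nd, 5th, 8th, ...).
"quality" → "iw".
(Check on "chariot": → "qvofwch" → "vw" ✓)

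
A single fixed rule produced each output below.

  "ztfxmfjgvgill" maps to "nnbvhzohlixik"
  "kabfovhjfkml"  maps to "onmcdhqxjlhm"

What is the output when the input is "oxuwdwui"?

Looking at the pairs, the operation is to move the last 2 characters to the front (rotate right by 2), then shift every letter 2 places forward in the alphabet (wrapping around).
For "oxuwdwui", step one produces "uioxuwdw"; step two turns that into "wkqzwyfy".

wkqzwyfy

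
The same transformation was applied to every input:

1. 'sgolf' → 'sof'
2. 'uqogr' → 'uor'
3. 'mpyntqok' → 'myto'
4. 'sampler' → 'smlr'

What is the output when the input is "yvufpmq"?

yupq

The pattern: keep every other character starting from the first (positions 1st, 3rd, 5th, ...).
On "yvufpmq" that produces "yupq".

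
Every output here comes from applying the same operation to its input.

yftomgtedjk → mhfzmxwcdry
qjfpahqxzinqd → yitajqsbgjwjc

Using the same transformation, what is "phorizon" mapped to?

hkbshgia

The transformation: shift every letter 7 places backward in the alphabet (wrapping around), then move the first 2 characters to the end (rotate left by 2).
"phorizon" → "iahkbshg" → "hkbshgia".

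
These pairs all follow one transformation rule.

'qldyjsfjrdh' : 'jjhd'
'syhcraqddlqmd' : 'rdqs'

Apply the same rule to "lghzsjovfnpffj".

svpjh

The transformation: move the first 3 characters to the end (rotate left by 3), then keep one character in every 3, starting at position 2 (positions 2nd, 5th, 8th, ...).
So "lghzsjovfnpffj" becomes "svpjh".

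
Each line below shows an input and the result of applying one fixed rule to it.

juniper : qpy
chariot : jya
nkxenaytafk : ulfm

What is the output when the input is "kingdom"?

rnt

The rule is to shift every letter 7 places forward in the alphabet (wrapping around), then keep one character in every 3, starting at position 1 (positions 1st, 4th, 7th, ...).
On "kingdom": the first step gives "rpunkvt", and the second then gives "rnt".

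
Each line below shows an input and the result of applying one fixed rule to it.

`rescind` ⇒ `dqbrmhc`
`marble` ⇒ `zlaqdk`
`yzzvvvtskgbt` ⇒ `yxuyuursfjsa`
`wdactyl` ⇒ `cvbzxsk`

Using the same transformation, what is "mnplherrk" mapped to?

mlkodgqqj

Rule — swap each adjacent pair of characters (1↔2, 3↔4, ...), then shift every letter 1 place backward in the alphabet (wrapping around).
Applying both steps to "mnplherrk": "nmlpehrrk", then "mlkodgqqj".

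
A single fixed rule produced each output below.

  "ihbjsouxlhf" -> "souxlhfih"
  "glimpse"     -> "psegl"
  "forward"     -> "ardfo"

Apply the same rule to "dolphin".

The transformation: move the first 2 characters to the end (rotate left by 2), then delete the first 2 characters.
On "dolphin": the first step gives "lphindo", and the second then gives "hindo".

hindo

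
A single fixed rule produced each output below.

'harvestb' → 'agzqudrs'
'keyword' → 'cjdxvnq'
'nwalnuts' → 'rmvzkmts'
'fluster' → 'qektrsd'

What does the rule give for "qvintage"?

dpuhmszf

The rule is to shift every letter 1 place backward in the alphabet (wrapping around), then move the last character to the front.
"qvintage" → "puhmszfd" → "dpuhmszf".
(Check on "keyword": → "jdxvnqc" → "cjdxvnq" ✓)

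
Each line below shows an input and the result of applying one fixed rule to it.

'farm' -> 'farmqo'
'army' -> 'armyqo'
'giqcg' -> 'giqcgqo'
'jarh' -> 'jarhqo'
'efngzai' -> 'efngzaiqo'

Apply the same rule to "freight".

freightqo

The transformation: append "qo".
On "freight" that produces "freightqo".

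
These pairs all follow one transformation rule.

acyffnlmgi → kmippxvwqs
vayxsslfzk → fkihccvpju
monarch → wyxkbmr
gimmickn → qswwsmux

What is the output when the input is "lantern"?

vkxdobx

The rule is to shift every letter 10 places forward in the alphabet (wrapping around).
"lantern" → "vkxdobx".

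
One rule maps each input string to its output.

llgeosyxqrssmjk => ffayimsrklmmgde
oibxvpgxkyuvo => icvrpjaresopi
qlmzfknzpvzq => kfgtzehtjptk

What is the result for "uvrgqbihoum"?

oplakvcbiog

Each output is the input with this applied: shift every letter 6 places backward in the alphabet (wrapping around).
On "uvrgqbihoum" that produces "oplakvcbiog".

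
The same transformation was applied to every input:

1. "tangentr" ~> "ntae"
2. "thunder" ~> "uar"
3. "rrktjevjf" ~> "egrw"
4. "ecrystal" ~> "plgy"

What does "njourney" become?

The transformation: keep every other character starting from the second (positions 2nd, 4th, 6th, ...), then shift every letter 13 places forward in the alphabet (wrapping around) — i.e. ROT13.
On "njourney": the first step gives "juny", and the second then gives "whal".

whal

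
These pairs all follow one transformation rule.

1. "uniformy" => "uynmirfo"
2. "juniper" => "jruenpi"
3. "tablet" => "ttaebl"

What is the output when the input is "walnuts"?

wsatlun

What's happening: take characters alternately from the front and the back (1st, last, 2nd, 2nd-last, ...).
Applying that to "walnuts" gives "wsatlun".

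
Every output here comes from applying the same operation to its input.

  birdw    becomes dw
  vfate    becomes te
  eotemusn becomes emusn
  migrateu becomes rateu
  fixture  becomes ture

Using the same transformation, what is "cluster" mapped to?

ster

The pattern: delete the first 3 characters.
For "cluster" the result is "ster".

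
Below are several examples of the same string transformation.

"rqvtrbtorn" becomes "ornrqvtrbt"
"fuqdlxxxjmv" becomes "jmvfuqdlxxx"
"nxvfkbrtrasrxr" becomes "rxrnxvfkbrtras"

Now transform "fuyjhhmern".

ernfuyjhhm

The pattern: move the last 3 characters to the front (rotate right by 3).
"fuyjhhmern" → "ernfuyjhhm".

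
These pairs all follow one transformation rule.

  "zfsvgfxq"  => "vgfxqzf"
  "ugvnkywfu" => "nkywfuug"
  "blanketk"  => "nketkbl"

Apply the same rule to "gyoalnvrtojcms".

In each case the input is transformed by: move the first 3 characters to the end (rotate left by 3), then delete the last character.
For "gyoalnvrtojcms", step one produces "alnvrtojcmsgyo"; step two turns that into "alnvrtojcmsgy".
(Check on "ugvnkywfu": → "nkywfuugv" → "nkywfuug" ✓)

alnvrtojcmsgy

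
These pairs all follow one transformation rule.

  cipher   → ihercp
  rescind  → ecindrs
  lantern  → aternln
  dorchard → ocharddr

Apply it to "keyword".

Looking at the pairs, the operation is to move the first 2 characters to the end (rotate left by 2), then swap the first and last characters.
"keyword" → "ywordke" → "ewordky".

ewordky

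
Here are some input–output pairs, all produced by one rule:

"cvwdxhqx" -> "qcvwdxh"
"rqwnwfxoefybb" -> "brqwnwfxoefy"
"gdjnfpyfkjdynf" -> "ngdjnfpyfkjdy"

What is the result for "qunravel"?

The transformation: delete the last character, then move the last character to the front.
Starting from "qunravel": after the first operation, "qunrave"; after the second, "equnrav".
(Check on "gdjnfpyfkjdynf": → "gdjnfpyfkjdyn" → "ngdjnfpyfkjdy" ✓)

equnrav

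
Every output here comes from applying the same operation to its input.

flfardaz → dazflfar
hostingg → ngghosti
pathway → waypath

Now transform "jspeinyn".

Each output is the input with this applied: move the last 3 characters to the front (rotate right by 3).
So "jspeinyn" becomes "nynjspei".

nynjspei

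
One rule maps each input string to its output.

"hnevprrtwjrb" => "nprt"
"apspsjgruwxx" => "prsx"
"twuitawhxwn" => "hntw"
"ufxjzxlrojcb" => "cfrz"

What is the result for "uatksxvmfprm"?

amrs

The transformation: keep one character in every 3, starting at position 2 (positions 2nd, 5th, 8th, ...), then sort the characters into alphabetical order.
Starting from "uatksxvmfprm": after the first operation, "asmr"; after the second, "amrs".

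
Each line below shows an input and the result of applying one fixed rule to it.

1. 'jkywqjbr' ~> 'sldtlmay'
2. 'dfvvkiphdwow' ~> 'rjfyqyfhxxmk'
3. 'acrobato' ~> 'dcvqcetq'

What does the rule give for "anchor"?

jqtcpe

In each case the input is transformed by: swap the front and back halves of the string, then shift every letter 2 places forward in the alphabet (wrapping around).
Working it through for "anchor": intermediate "horanc", final "jqtcpe".
(Check on "dfvvkiphdwow": → "phdwowdfvvki" → "rjfyqyfhxxmk" ✓)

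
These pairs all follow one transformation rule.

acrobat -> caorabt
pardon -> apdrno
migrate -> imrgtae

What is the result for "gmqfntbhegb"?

The transformation: swap each adjacent pair of characters (1↔2, 3↔4, ...).
On "gmqfntbhegb" that produces "mgfqtnhbgeb".

mgfqtnhbgeb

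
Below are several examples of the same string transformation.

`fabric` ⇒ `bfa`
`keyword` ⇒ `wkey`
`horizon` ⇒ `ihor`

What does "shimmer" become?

Each output is the input with this applied: delete the last 3 characters, then move the last character to the front.
Starting from "shimmer": after the first operation, "shim"; after the second, "mshi".

mshi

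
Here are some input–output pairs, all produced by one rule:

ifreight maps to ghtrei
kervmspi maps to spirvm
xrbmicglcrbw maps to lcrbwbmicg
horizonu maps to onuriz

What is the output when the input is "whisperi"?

eriisp

The pattern: delete the first 2 characters, then swap the front and back halves of the string.
"whisperi" → "isperi" → "eriisp".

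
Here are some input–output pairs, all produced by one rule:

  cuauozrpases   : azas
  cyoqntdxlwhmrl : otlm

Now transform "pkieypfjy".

In each case the input is transformed by: keep one character in every 3, starting at position 3 (positions 3rd, 6th, 9th, ...).
On "pkieypfjy" that produces "ipy".

ipy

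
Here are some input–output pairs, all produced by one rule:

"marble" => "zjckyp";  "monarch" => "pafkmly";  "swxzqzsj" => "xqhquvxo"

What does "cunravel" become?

tcjaslpy

The pattern: shift every letter 2 places backward in the alphabet (wrapping around), then move the last 3 characters to the front (rotate right by 3).
Applying both steps to "cunravel": "aslpytcj", then "tcjaslpy".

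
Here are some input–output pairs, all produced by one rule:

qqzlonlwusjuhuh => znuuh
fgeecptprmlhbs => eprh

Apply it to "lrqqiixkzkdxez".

Rule — keep one character in every 3, starting at position 3 (positions 3rd, 6th, 9th, ...).
So "lrqqiixkzkdxez" becomes "qizx".

qizx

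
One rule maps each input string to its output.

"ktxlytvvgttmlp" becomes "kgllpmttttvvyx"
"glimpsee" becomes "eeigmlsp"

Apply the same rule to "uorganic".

What's happening: sort the characters into alphabetical order, then swap each adjacent pair of characters (1↔2, 3↔4, ...).
Starting from "uorganic": after the first operation, "acginoru"; after the second, "caigonur".

caigonur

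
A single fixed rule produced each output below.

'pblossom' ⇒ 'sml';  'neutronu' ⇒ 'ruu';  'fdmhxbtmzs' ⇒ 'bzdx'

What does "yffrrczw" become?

In each case the input is transformed by: swap the front and back halves of the string, then keep one character in every 3, starting at position 1 (positions 1st, 4th, 7th, ...).
Applying both steps to "yffrrczw": "rczwyffr", then "rwf".

rwf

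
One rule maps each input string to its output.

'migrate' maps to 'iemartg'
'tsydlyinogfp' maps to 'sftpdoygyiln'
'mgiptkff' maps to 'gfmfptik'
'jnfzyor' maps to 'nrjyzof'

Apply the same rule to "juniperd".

Each output is the input with this applied: swap each adjacent pair of characters (1↔2, 3↔4, ...), then take characters alternately from the front and the back (1st, last, 2nd, 2nd-last, ...).
Starting from "juniperd": after the first operation, "ujinepdr"; after the second, "urjdipne".
(Check on "tsydlyinogfp": → "stdyylnigopf" → "sftpdoygyiln" ✓)

urjdipne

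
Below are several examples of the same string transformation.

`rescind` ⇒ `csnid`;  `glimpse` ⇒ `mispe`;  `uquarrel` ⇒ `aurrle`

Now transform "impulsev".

upslve

The pattern: swap each adjacent pair of characters (1↔2, 3↔4, ...), then delete the first 2 characters.
Doing the same to "impulsev": "upslve".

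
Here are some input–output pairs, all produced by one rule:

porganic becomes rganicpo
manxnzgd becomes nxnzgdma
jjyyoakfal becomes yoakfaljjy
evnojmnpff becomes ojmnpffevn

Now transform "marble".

In each case the input is transformed by: move the last 2 characters to the front (rotate right by 2), then swap the front and back halves of the string.
On "marble": the first step gives "lemarb", and the second then gives "arblem".
(Check on "manxnzgd": → "gdmanxnz" → "nxnzgdma" ✓)

arblem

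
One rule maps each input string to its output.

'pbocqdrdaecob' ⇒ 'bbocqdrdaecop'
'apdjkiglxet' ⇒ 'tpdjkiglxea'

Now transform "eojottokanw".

wojottokane

What's happening: swap the first and last characters.
For "eojottokanw" the result is "wojottokane".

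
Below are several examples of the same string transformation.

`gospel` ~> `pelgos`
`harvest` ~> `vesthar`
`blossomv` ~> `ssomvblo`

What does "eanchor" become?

The transformation: move the first 3 characters to the end (rotate left by 3).
Doing the same to "eanchor": "chorean".

chorean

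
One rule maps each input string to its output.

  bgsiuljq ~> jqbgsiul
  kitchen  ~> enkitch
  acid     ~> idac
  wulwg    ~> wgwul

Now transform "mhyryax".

axmhyry

Rule — move the last 2 characters to the front (rotate right by 2).
For "mhyryax" the result is "axmhyry".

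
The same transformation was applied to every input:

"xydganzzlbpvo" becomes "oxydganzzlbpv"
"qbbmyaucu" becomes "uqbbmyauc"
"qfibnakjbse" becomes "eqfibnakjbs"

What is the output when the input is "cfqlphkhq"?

qcfqlphkh

Rule — move the last character to the front.
Applying that to "cfqlphkhq" gives "qcfqlphkh".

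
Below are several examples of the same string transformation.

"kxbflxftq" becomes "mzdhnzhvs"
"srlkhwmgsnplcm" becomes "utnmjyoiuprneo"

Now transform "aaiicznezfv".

cckkebpgbhx

Rule — shift every letter 2 places forward in the alphabet (wrapping around).
"aaiicznezfv" → "cckkebpgbhx".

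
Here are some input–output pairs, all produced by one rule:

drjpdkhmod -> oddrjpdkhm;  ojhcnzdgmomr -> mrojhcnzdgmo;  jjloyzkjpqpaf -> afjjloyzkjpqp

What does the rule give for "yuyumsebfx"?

What's happening: move the last 2 characters to the front (rotate right by 2).
For "yuyumsebfx" the result is "fxyuyumseb".

fxyuyumseb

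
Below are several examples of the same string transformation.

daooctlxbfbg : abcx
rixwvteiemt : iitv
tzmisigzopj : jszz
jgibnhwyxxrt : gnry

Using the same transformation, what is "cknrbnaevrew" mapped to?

beek

Each output is the input with this applied: keep one character in every 3, starting at position 2 (positions 2nd, 5th, 8th, ...), then sort the characters into alphabetical order.
Starting from "cknrbnaevrew": after the first operation, "kbee"; after the second, "beek".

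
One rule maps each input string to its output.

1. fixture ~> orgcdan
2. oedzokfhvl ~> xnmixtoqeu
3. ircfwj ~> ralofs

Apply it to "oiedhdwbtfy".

Each output is the input with this applied: shift every letter 9 places forward in the alphabet (wrapping around).
Doing the same to "oiedhdwbtfy": "xrnmqmfkcoh".

xrnmqmfkcoh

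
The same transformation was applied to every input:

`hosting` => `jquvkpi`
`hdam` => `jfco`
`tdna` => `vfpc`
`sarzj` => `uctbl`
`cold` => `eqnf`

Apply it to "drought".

The transformation: shift every letter 2 places forward in the alphabet (wrapping around).
For "drought" the result is "ftqwijv".

ftqwijv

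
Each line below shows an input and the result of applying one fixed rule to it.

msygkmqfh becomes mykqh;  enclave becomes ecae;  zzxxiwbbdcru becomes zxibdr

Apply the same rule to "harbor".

hro

What's happening: keep every other character starting from the first (positions 1st, 3rd, 5th, ...).
On "harbor" that produces "hro".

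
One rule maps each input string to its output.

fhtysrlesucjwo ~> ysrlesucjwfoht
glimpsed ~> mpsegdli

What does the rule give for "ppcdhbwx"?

dhbwpxpc

Each output is the input with this applied: swap the first and last characters, then move the first 3 characters to the end (rotate left by 3).
"ppcdhbwx" → "xpcdhbwp" → "dhbwpxpc".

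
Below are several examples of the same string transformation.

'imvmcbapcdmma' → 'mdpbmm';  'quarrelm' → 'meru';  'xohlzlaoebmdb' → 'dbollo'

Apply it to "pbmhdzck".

Rule — keep every other character starting from the second (positions 2nd, 4th, 6th, ...), then reverse the string.
Applying both steps to "pbmhdzck": "bhzk", then "kzhb".

kzhb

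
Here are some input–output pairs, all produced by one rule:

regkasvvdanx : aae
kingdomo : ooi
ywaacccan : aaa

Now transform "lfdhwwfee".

ee

The rule is to move the first 3 characters to the end (rotate left by 3), then keep only the vowels.
"lfdhwwfee" → "hwwfeelfd" → "ee".
(Check on "kingdomo": → "gdomokin" → "ooi" ✓)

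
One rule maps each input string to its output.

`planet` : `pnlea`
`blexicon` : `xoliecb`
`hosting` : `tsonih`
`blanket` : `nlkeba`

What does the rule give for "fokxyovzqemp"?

zyxvqoomkfe

The transformation: delete the last character, then sort the characters into reverse alphabetical order.
Applying both steps to "fokxyovzqemp": "fokxyovzqem", then "zyxvqoomkfe".
(Check on "hosting": → "hostin" → "tsonih" ✓)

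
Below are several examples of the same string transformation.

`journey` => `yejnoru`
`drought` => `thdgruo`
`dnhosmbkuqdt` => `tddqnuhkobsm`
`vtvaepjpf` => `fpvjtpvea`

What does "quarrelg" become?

glqeurar

The transformation: move the last character to the front, then take characters alternately from the front and the back (1st, last, 2nd, 2nd-last, ...).
Starting from "quarrelg": after the first operation, "gquarrel"; after the second, "glqeurar".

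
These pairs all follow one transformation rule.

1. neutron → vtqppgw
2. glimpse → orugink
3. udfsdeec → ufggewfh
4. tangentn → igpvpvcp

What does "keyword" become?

The pattern: shift every letter 2 places forward in the alphabet (wrapping around), then move the first 3 characters to the end (rotate left by 3).
Applying both steps to "keyword": "mgayqtf", then "yqtfmga".

yqtfmga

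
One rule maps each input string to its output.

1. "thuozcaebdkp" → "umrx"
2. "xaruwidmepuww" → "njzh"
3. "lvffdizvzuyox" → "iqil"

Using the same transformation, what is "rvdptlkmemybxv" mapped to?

Looking at the pairs, the operation is to shift every letter 13 places forward in the alphabet (wrapping around) — i.e. ROT13, then keep one character in every 3, starting at position 2 (positions 2nd, 5th, 8th, ...).
For "rvdptlkmemybxv", step one produces "eiqcgyxzrzloki"; step two turns that into "igzli".

igzli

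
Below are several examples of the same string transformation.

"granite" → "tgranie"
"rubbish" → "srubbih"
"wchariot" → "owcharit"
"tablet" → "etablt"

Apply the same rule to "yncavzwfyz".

What's happening: move the last character to the front, then swap the first and last characters.
Applying both steps to "yncavzwfyz": "zyncavzwfy", then "yyncavzwfz".

yyncavzwfz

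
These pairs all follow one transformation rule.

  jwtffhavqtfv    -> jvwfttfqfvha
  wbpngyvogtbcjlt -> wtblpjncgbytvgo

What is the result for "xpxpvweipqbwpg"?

xgppxwpbvqwpei

The transformation: take characters alternately from the front and the back (1st, last, 2nd, 2nd-last, ...).
For "xpxpvweipqbwpg" the result is "xgppxwpbvqwpei".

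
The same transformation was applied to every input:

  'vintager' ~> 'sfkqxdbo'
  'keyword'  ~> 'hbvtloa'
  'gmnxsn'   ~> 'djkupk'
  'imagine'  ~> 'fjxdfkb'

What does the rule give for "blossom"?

yilpplj

In each case the input is transformed by: shift every letter 3 places backward in the alphabet (wrapping around).
So "blossom" becomes "yilpplj".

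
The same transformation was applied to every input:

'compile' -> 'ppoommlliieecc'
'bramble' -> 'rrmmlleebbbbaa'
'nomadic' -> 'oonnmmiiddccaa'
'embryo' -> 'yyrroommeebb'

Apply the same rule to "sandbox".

The rule is to double every character, then sort the characters into reverse alphabetical order.
On "sandbox": the first step gives "ssaannddbbooxx", and the second then gives "xxssoonnddbbaa".

xxssoonnddbbaa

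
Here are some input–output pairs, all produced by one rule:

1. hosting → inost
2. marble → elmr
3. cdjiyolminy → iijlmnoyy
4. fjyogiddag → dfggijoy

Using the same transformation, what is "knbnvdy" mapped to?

In each case the input is transformed by: sort the characters into alphabetical order, then delete the first 2 characters.
Applying both steps to "knbnvdy": "bdknnvy", then "knnvy".

knnvy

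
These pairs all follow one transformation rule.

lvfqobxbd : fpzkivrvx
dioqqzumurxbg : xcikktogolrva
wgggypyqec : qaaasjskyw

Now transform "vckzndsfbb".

Rule — shift every letter 6 places backward in the alphabet (wrapping around).
For "vckzndsfbb" the result is "pwethxmzvv".

pwethxmzvv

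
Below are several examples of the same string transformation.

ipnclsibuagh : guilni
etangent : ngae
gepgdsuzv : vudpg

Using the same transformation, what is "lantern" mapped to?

Each output is the input with this applied: keep every other character starting from the first (positions 1st, 3rd, 5th, ...), then reverse the string.
"lantern" → "lnen" → "nenl".

nenl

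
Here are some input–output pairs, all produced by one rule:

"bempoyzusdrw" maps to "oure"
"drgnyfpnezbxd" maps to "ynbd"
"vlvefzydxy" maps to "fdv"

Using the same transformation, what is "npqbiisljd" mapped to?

iln

In each case the input is transformed by: move the first 3 characters to the end (rotate left by 3), then keep one character in every 3, starting at position 2 (positions 2nd, 5th, 8th, ...).
Starting from "npqbiisljd": after the first operation, "biisljdnpq"; after the second, "iln".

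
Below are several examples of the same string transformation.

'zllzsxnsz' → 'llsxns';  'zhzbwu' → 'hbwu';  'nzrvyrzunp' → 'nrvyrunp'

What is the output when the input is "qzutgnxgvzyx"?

qutgnxgvyx

The rule is to remove every "z".
For "qzutgnxgvzyx" the result is "qutgnxgvyx".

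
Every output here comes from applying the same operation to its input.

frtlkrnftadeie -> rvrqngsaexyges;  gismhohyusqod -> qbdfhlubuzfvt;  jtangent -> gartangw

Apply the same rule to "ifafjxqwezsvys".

What's happening: shift every letter 13 places forward in the alphabet (wrapping around) — i.e. ROT13, then reverse the string.
Starting from "ifafjxqwezsvys": after the first operation, "vsnswkdjrmfilf"; after the second, "flifmrjdkwsnsv".

flifmrjdkwsnsv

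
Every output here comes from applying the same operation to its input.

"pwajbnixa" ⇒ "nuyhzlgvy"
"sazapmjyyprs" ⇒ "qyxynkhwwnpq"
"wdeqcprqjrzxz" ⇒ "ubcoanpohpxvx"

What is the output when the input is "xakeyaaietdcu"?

vyicwyygcrbas

Looking at the pairs, the operation is to shift every letter 2 places backward in the alphabet (wrapping around).
Applying that to "xakeyaaietdcu" gives "vyicwyygcrbas".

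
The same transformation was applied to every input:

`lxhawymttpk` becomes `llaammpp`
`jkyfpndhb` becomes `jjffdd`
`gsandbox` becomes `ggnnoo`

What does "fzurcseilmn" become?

The pattern: keep one character in every 3, starting at position 1 (positions 1st, 4th, 7th, ...), then double every character.
Applying both steps to "fzurcseilmn": "frem", then "ffrreemm".
(Check on "jkyfpndhb": → "jfd" → "jjffdd" ✓)

ffrreemm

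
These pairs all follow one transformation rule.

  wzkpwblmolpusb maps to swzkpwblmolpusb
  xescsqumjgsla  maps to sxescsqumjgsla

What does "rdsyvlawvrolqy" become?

srdsyvlawvrolqy

In each case the input is transformed by: prepend "s".
So "rdsyvlawvrolqy" becomes "srdsyvlawvrolqy".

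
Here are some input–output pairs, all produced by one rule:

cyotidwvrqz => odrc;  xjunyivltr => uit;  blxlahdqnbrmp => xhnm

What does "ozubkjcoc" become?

The pattern: move the first character to the end, then keep one character in every 3, starting at position 2 (positions 2nd, 5th, 8th, ...).
Working it through for "ozubkjcoc": intermediate "zubkjcoco", final "ujc".
(Check on "cyotidwvrqz": → "yotidwvrqzc" → "odrc" ✓)

ujc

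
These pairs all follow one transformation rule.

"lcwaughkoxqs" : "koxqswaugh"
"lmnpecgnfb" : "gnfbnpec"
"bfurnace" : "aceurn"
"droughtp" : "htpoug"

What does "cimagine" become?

What's happening: delete the first 2 characters, then swap the front and back halves of the string.
On "cimagine": the first step gives "magine", and the second then gives "inemag".
(Check on "lcwaughkoxqs": → "waughkoxqs" → "koxqswaugh" ✓)

inemag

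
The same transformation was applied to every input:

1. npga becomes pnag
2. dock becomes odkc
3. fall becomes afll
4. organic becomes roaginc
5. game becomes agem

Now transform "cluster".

In each case the input is transformed by: swap each adjacent pair of characters (1↔2, 3↔4, ...).
Doing the same to "cluster": "lcsuetr".

lcsuetr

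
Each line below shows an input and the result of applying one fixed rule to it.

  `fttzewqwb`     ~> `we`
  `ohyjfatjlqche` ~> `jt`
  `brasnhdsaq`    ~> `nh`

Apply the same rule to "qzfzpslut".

In each case the input is transformed by: take characters alternately from the front and the back (1st, last, 2nd, 2nd-last, ...), then keep only the last 2 characters.
Applying both steps to "qzfzpslut": "qtzuflzsp", then "sp".

sp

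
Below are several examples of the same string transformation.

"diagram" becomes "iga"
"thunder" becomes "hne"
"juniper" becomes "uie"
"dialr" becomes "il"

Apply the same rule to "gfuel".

fe

Rule — keep every other character starting from the second (positions 2nd, 4th, 6th, ...).
So "gfuel" becomes "fe".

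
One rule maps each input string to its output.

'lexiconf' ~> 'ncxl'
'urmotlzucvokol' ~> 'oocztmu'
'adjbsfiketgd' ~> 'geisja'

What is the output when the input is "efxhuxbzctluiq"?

ilcbuxe

The pattern: keep every other character starting from the first (positions 1st, 3rd, 5th, ...), then reverse the string.
Starting from "efxhuxbzctluiq": after the first operation, "exubcli"; after the second, "ilcbuxe".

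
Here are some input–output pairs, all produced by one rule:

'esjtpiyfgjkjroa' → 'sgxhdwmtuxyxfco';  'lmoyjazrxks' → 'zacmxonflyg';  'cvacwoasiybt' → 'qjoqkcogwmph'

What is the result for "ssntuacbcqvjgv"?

The rule is to shift every letter 12 places backward in the alphabet (wrapping around).
On "ssntuacbcqvjgv" that produces "ggbhioqpqejxuj".

ggbhioqpqejxuj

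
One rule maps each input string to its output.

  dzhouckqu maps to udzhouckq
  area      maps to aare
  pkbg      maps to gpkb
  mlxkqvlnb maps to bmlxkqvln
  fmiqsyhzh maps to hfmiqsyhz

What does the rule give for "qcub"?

bqcu

What's happening: move the last character to the front.
On "qcub" that produces "bqcu".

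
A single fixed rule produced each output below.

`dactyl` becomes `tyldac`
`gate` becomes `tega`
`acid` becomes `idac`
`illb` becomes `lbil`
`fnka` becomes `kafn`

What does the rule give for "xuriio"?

In each case the input is transformed by: swap the front and back halves of the string.
On "xuriio" that produces "iioxur".

iioxur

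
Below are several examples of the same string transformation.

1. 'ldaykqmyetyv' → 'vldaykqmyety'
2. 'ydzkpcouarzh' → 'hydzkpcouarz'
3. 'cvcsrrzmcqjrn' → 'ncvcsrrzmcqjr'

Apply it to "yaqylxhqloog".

gyaqylxhqloo

The pattern: move the last character to the front.
Applying that to "yaqylxhqloog" gives "gyaqylxhqloo".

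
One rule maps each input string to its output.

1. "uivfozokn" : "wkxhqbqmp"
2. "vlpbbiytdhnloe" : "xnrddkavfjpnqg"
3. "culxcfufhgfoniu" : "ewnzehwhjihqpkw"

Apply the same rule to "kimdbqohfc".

What's happening: shift every letter 2 places forward in the alphabet (wrapping around).
Applying that to "kimdbqohfc" gives "mkofdsqjhe".

mkofdsqjhe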